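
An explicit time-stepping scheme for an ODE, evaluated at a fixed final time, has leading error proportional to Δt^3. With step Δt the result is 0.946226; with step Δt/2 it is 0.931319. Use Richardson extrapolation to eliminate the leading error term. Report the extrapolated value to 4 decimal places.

The leading error scales as Δt^3; refining by a factor of 2 reduces it by 2^3 = 8.
Extrapolated value = (8·A(Δt/2) − A(Δt)) / (8 − 1)
= (8·0.931319 − 0.946226) / 7
= 6.504326 / 7 = 0.929189

0.9292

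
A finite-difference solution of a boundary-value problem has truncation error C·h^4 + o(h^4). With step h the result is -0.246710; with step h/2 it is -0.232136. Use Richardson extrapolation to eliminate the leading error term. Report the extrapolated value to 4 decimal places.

-0.2312

Extrapolated value = (16·A(h/2) − A(h)) / (16 − 1)
= (16·(-0.232136) − (-0.246710)) / 15
= -3.467466 / 15 = -0.231164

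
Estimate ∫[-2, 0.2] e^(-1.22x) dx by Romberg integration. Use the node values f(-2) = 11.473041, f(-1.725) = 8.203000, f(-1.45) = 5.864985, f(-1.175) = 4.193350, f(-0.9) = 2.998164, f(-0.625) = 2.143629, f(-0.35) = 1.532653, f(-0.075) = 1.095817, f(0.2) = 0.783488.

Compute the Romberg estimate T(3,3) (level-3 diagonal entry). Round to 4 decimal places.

T(0,0) (trapezoid, 1 panel, h=2.2000): 13.482182
T(1,0) (trapezoid, 2 panels, h=1.1000): 10.039071
T(2,0) (trapezoid, 4 panels, h=0.5500): 9.088237
T(3,0) (trapezoid, 8 panels, h=0.2750): 8.843962
T(1,1) = 10.039071 + (10.039071 − 13.482182)/3 = 8.891367
T(2,1) = 9.088237 + (9.088237 − 10.039071)/3 = 8.771292
T(3,1) = 8.843962 + (8.843962 − 9.088237)/3 = 8.762537
T(2,2) = 8.771292 + (8.771292 − 8.891367)/15 = 8.763287
T(3,2) = 8.762537 + (8.762537 − 8.771292)/15 = 8.761953
T(3,3) = 8.761953 + (8.761953 − 8.763287)/63 = 8.761932

8.7619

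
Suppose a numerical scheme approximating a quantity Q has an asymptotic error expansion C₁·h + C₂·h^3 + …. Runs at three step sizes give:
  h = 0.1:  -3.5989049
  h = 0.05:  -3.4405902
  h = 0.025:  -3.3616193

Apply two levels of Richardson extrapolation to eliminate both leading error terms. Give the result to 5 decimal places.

First eliminate the h term (factor 2^1 = 2):
  B₁ = (2·(-3.4405902) − (-3.5989049))/1 = -3.2822755
  B₂ = (2·(-3.3616193) − (-3.4405902))/1 = -3.2826484
Then eliminate the h^3 term (factor 2^3 = 8):
  (8·(-3.2826484) − (-3.2822755))/7 = -3.2827017

-3.28270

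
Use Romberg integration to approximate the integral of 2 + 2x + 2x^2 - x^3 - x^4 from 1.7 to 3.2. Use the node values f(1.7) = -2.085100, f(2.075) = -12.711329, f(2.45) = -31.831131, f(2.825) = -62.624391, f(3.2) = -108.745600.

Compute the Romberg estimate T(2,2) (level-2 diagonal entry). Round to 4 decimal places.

-59.4755

T(0,0) (trapezoid, 1 panel, h=1.5000): -83.123025
T(1,0) (trapezoid, 2 panels, h=0.7500): -65.434861
T(2,0) (trapezoid, 4 panels, h=0.3750): -60.968325
T(1,1) = -65.434861 + (-65.434861 − (-83.123025))/3 = -59.538806
T(2,1) = -60.968325 + (-60.968325 − (-65.434861))/3 = -59.479480
T(2,2) = -59.479480 + (-59.479480 − (-59.538806))/15 = -59.475525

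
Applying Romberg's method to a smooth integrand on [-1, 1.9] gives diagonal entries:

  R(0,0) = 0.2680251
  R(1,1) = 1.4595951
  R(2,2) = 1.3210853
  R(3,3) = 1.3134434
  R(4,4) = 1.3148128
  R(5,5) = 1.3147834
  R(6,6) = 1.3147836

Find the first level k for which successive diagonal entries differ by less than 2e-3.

|R(1,1) − R(0,0)| = 1.1915700 ≥ 2e-3
|R(2,2) − R(1,1)| = 0.1385098 ≥ 2e-3
|R(3,3) − R(2,2)| = 0.0076419 ≥ 2e-3
|R(4,4) − R(3,3)| = 0.0013694 < 2e-3

k = 4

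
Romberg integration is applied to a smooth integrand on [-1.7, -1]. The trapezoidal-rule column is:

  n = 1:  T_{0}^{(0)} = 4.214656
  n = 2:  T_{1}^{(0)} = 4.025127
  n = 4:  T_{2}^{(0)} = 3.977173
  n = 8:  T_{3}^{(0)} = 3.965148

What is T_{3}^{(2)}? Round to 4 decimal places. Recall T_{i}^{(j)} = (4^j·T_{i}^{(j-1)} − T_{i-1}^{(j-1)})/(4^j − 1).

Richardson extrapolation on the trapezoidal column (denominator 4−1=3):
T_{2}^{(1)} = 3.977173 + (3.977173 − 4.025127)/3 = 3.961188
T_{3}^{(1)} = (4·3.965148 − 3.977173) / 3 = 3.961140
T_{3}^{(2)} = (16·3.961140 − 3.961188) / 15 = 3.961137

3.9611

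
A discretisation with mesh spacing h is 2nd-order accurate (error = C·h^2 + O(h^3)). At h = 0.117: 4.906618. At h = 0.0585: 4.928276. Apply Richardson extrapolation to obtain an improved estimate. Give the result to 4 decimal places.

4.9355

The leading error scales as h^2; refining by a factor of 2 reduces it by 2^2 = 4.
Extrapolated value = (4·A(h/2) − A(h)) / (4 − 1)
= (4·4.928276 − 4.906618) / 3
= 14.806486 / 3 = 4.935495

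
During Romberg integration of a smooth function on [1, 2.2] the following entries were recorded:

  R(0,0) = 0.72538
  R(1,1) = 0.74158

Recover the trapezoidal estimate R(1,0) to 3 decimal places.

0.738

From R(1,1) = (4·R(1,0) − R(0,0))/3, solve for R(1,0):
4·R(1,0) = 3·0.74158 + 0.72538 = 2.95012
R(1,0) = 0.73753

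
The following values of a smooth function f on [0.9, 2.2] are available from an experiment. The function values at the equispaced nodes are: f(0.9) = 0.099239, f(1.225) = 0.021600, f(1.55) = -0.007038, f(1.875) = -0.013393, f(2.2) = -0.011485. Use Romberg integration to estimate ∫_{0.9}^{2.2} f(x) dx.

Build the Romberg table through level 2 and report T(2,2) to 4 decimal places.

0.0114

T(0,0) (trapezoid, 1 panel, h=1.3000): 0.057040
T(1,0) (trapezoid, 2 panels, h=0.6500): 0.023945
T(2,0) (trapezoid, 4 panels, h=0.3250): 0.014640
T(1,1) = 0.023945 + (0.023945 − 0.057040)/3 = 0.012913
T(2,1) = 0.014640 + (0.014640 − 0.023945)/3 = 0.011538
T(2,2) = 0.011538 + (0.011538 − 0.012913)/15 = 0.011446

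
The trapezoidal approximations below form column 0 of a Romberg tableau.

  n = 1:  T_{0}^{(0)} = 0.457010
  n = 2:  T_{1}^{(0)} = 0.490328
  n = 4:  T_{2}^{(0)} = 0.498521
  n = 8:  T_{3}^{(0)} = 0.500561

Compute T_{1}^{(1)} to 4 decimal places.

0.5014

Richardson extrapolation on the trapezoidal column (denominator 4−1=3):
T_{1}^{(1)} = (4·0.490328 − 0.457010) / 3 = 0.501434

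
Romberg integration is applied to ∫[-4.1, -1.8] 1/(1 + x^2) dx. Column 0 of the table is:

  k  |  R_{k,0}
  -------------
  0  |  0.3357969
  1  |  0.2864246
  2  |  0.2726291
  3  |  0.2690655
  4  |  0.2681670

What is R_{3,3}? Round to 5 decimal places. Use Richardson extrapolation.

R_{1,1} = (4·0.2864246 − 0.3357969) / 3 = 0.2699672
R_{2,1} = (4·0.2726291 − 0.2864246) / 3 = 0.2680306
R_{3,1} = 0.2690655 + (0.2690655 − 0.2726291)/3 = 0.2678776
R_{2,2} = 0.2680306 + (0.2680306 − 0.2699672)/15 = 0.2679015
R_{3,2} = (16·0.2678776 − 0.2680306) / 15 = 0.2678674
R_{3,3} = 0.2678674 + (0.2678674 − 0.2679015)/63 = 0.2678669
(Column j=1 coincides with Simpson's rule on the same nodes.)

0.26787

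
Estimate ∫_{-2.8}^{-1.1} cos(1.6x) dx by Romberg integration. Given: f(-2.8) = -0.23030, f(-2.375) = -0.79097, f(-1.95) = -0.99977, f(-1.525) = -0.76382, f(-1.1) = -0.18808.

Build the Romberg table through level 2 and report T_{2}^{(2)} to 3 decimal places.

-1.222

T_{0}^{(0)} (trapezoid, 1 panel, h=1.7000): -0.35562
T_{1}^{(0)} (trapezoid, 2 panels, h=0.8500): -1.02762
T_{2}^{(0)} (trapezoid, 4 panels, h=0.4250): -1.17459
T_{1}^{(1)} = -1.02762 + (-1.02762 − (-0.35562))/3 = -1.25162
T_{2}^{(1)} = -1.17459 + (-1.17459 − (-1.02762))/3 = -1.22358
T_{2}^{(2)} = -1.22358 + (-1.22358 − (-1.25162))/15 = -1.22171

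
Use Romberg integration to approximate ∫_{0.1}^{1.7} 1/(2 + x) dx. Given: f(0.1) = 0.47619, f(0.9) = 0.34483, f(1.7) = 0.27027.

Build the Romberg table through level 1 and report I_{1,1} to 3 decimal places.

0.567

I_{0,0} (trapezoid, 1 panel, h=1.6000): 0.59717
I_{1,0} (trapezoid, 2 panels, h=0.8000): 0.57445
I_{1,1} = 0.57445 + (0.57445 − 0.59717)/3 = 0.56688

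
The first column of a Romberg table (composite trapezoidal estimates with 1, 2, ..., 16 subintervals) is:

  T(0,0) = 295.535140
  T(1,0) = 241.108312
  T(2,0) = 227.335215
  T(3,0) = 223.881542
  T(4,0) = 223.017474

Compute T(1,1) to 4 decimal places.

T(1,1) = 241.108312 + (241.108312 − 295.535140)/3 = 222.966036

222.9660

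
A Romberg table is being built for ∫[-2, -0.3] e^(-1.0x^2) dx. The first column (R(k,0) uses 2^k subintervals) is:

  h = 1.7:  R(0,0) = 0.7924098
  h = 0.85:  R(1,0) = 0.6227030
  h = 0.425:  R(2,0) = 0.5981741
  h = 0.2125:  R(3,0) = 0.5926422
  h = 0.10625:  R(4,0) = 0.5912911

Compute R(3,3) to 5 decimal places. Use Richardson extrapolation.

R(1,1) = (4·0.6227030 − 0.7924098) / 3 = 0.5661341
R(2,1) = (4·0.5981741 − 0.6227030) / 3 = 0.5899978
R(3,1) = 0.5926422 + (0.5926422 − 0.5981741)/3 = 0.5907982
R(2,2) = (16·0.5899978 − 0.5661341) / 15 = 0.5915887
R(3,2) = (16·0.5907982 − 0.5899978) / 15 = 0.5908516
R(3,3) = 0.5908516 + (0.5908516 − 0.5915887)/63 = 0.5908399
(Column j=1 coincides with Simpson's rule on the same nodes.)

0.59084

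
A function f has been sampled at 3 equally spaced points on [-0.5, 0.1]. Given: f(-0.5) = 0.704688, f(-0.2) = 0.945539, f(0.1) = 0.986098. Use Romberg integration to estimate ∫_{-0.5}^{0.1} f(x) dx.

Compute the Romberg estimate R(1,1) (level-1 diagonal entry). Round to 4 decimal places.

0.5473

R(0,0) (trapezoid, 1 panel, h=0.6000): 0.507236
R(1,0) (trapezoid, 2 panels, h=0.3000): 0.537280
R(1,1) = 0.537280 + (0.537280 − 0.507236)/3 = 0.547295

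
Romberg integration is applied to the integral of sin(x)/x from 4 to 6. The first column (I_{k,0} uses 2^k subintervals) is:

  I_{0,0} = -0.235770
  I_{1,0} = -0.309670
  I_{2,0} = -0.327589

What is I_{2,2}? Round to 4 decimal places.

Richardson extrapolation on the trapezoidal column (denominator 4−1=3):
I_{1,1} = (4·(-0.309670) − (-0.235770)) / 3 = -0.334303
I_{2,1} = (4·(-0.327589) − (-0.309670)) / 3 = -0.333562
I_{2,2} = (16·(-0.333562) − (-0.334303)) / 15 = -0.333513

-0.3335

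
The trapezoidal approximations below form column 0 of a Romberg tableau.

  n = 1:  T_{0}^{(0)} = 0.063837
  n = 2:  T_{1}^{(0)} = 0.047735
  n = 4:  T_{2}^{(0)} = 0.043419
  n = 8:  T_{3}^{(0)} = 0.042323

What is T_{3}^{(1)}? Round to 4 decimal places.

0.0420

T_{3}^{(1)} = 0.042323 + (0.042323 − 0.043419)/3 = 0.041958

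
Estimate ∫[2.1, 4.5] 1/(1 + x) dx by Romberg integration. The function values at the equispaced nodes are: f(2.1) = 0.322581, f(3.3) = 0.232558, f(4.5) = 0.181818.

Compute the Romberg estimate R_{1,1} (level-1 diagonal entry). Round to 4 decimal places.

0.5739

R_{0,0} (trapezoid, 1 panel, h=2.4000): 0.605279
R_{1,0} (trapezoid, 2 panels, h=1.2000): 0.581709
R_{1,1} = 0.581709 + (0.581709 − 0.605279)/3 = 0.573852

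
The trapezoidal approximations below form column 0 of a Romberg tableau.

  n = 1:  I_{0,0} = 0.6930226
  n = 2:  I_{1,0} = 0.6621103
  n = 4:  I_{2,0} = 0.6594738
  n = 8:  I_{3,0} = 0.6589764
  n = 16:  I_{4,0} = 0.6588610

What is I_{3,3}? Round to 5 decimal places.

0.65882

Richardson extrapolation on the trapezoidal column (denominator 4−1=3):
I_{1,1} = (4·0.6621103 − 0.6930226) / 3 = 0.6518062
I_{2,1} = (4·0.6594738 − 0.6621103) / 3 = 0.6585950
I_{3,1} = (4·0.6589764 − 0.6594738) / 3 = 0.6588106
I_{2,2} = (16·0.6585950 − 0.6518062) / 15 = 0.6590476
I_{3,2} = 0.6588106 + (0.6588106 − 0.6585950)/15 = 0.6588250
I_{3,3} = (64·0.6588250 − 0.6590476) / 63 = 0.6588215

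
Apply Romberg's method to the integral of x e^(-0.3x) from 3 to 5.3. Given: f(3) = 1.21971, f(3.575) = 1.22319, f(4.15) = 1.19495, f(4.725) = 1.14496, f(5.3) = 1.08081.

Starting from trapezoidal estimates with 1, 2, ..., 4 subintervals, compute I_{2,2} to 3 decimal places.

2.715

I_{0,0} (trapezoid, 1 panel, h=2.3000): 2.64560
I_{1,0} (trapezoid, 2 panels, h=1.1500): 2.69699
I_{2,0} (trapezoid, 4 panels, h=0.5750): 2.71018
I_{1,1} = 2.69699 + (2.69699 − 2.64560)/3 = 2.71412
I_{2,1} = 2.71018 + (2.71018 − 2.69699)/3 = 2.71458
I_{2,2} = 2.71458 + (2.71458 − 2.71412)/15 = 2.71461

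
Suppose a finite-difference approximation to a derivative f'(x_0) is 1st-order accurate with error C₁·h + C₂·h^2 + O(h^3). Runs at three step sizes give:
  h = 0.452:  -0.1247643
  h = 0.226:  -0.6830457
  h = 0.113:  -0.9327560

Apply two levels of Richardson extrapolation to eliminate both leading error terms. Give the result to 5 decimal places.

-1.16285

First eliminate the h term (factor 2^1 = 2):
  B₁ = (2·(-0.6830457) − (-0.1247643))/1 = -1.2413271
  B₂ = (2·(-0.9327560) − (-0.6830457))/1 = -1.1824663
Then eliminate the h^2 term (factor 2^2 = 4):
  (4·(-1.1824663) − (-1.2413271))/3 = -1.1628460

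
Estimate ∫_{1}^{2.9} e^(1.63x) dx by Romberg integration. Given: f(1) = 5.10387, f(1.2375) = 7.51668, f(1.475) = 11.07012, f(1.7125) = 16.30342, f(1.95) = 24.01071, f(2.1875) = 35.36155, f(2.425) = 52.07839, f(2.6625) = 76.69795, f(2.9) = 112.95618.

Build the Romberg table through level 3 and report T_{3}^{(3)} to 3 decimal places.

66.167

T_{0}^{(0)} (trapezoid, 1 panel, h=1.9000): 112.15705
T_{1}^{(0)} (trapezoid, 2 panels, h=0.9500): 78.88870
T_{2}^{(0)} (trapezoid, 4 panels, h=0.4750): 69.43989
T_{3}^{(0)} (trapezoid, 8 panels, h=0.2375): 66.99135
T_{1}^{(1)} = 78.88870 + (78.88870 − 112.15705)/3 = 67.79925
T_{2}^{(1)} = 69.43989 + (69.43989 − 78.88870)/3 = 66.29029
T_{3}^{(1)} = 66.99135 + (66.99135 − 69.43989)/3 = 66.17517
T_{2}^{(2)} = 66.29029 + (66.29029 − 67.79925)/15 = 66.18969
T_{3}^{(2)} = 66.17517 + (66.17517 − 66.29029)/15 = 66.16750
T_{3}^{(3)} = 66.16750 + (66.16750 − 66.18969)/63 = 66.16715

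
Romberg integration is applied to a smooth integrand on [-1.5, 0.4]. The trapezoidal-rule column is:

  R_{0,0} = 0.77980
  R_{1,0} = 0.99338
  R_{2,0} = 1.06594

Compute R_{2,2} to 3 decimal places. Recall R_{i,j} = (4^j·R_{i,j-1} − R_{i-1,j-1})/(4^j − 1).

R_{1,1} = (4·0.99338 − 0.77980) / 3 = 1.06457
R_{2,1} = 1.06594 + (1.06594 − 0.99338)/3 = 1.09013
R_{2,2} = 1.09013 + (1.09013 − 1.06457)/15 = 1.09183

1.092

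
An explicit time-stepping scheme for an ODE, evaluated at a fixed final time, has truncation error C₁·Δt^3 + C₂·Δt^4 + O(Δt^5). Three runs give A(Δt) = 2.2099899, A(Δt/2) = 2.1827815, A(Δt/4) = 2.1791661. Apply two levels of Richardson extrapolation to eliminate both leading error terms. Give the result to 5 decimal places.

First eliminate the Δt^3 term (factor 2^3 = 8):
  B₁ = (8·2.1827815 − 2.2099899)/7 = 2.1788946
  B₂ = (8·2.1791661 − 2.1827815)/7 = 2.1786496
Then eliminate the Δt^4 term (factor 2^4 = 16):
  (16·2.1786496 − 2.1788946)/15 = 2.1786333

2.17863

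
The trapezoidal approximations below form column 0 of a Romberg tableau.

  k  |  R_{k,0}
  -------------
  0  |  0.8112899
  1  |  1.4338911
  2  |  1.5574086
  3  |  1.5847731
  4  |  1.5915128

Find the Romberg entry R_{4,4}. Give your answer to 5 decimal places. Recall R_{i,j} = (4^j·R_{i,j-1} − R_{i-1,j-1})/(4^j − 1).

R_{1,1} = (4·1.4338911 − 0.8112899) / 3 = 1.6414248
R_{2,1} = 1.5574086 + (1.5574086 − 1.4338911)/3 = 1.5985811
R_{3,1} = (4·1.5847731 − 1.5574086) / 3 = 1.5938946
R_{4,1} = (4·1.5915128 − 1.5847731) / 3 = 1.5937594
R_{2,2} = 1.5985811 + (1.5985811 − 1.6414248)/15 = 1.5957249
R_{3,2} = 1.5938946 + (1.5938946 − 1.5985811)/15 = 1.5935822
R_{4,2} = 1.5937594 + (1.5937594 − 1.5938946)/15 = 1.5937504
R_{3,3} = (64·1.5935822 − 1.5957249) / 63 = 1.5935482
R_{4,3} = (64·1.5937504 − 1.5935822) / 63 = 1.5937531
R_{4,4} = 1.5937531 + (1.5937531 − 1.5935482)/255 = 1.5937539

1.59375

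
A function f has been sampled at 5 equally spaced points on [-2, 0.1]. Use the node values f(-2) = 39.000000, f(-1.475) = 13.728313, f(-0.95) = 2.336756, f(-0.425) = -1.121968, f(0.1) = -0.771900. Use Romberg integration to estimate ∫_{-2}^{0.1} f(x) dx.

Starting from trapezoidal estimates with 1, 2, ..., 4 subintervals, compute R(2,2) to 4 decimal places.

R(0,0) (trapezoid, 1 panel, h=2.1000): 40.139505
R(1,0) (trapezoid, 2 panels, h=1.0500): 22.523346
R(2,0) (trapezoid, 4 panels, h=0.5250): 17.880004
R(1,1) = 22.523346 + (22.523346 − 40.139505)/3 = 16.651293
R(2,1) = 17.880004 + (17.880004 − 22.523346)/3 = 16.332223
R(2,2) = 16.332223 + (16.332223 − 16.651293)/15 = 16.310952

16.3110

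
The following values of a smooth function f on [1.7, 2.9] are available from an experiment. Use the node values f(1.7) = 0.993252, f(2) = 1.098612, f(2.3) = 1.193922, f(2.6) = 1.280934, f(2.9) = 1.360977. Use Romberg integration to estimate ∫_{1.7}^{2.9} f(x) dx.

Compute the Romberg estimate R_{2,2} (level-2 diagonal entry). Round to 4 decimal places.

R_{0,0} (trapezoid, 1 panel, h=1.2000): 1.412537
R_{1,0} (trapezoid, 2 panels, h=0.6000): 1.422622
R_{2,0} (trapezoid, 4 panels, h=0.3000): 1.425175
R_{1,1} = 1.422622 + (1.422622 − 1.412537)/3 = 1.425984
R_{2,1} = 1.425175 + (1.425175 − 1.422622)/3 = 1.426026
R_{2,2} = 1.426026 + (1.426026 − 1.425984)/15 = 1.426029

1.4260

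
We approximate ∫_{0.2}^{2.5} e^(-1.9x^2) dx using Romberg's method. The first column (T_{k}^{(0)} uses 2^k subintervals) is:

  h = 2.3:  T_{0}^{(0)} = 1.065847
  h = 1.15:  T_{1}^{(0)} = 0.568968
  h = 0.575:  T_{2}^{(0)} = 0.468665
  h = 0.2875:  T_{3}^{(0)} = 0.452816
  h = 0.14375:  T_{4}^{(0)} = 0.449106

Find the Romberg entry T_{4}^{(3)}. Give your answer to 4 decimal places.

T_{2}^{(1)} = 0.468665 + (0.468665 − 0.568968)/3 = 0.435231
T_{3}^{(1)} = 0.452816 + (0.452816 − 0.468665)/3 = 0.447533
T_{4}^{(1)} = 0.449106 + (0.449106 − 0.452816)/3 = 0.447869
T_{3}^{(2)} = 0.447533 + (0.447533 − 0.435231)/15 = 0.448353
T_{4}^{(2)} = (16·0.447869 − 0.447533) / 15 = 0.447891
T_{4}^{(3)} = 0.447891 + (0.447891 − 0.448353)/63 = 0.447884

0.4479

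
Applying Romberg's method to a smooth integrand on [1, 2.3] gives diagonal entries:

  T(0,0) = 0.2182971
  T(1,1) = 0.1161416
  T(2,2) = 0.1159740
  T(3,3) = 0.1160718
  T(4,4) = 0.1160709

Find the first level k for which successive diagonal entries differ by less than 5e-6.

|T(1,1) − T(0,0)| = 0.1021555 ≥ 5e-6
|T(2,2) − T(1,1)| = 0.0001676 ≥ 5e-6
|T(3,3) − T(2,2)| = 0.0000978 ≥ 5e-6
|T(4,4) − T(3,3)| = 0.0000009 < 5e-6

k = 4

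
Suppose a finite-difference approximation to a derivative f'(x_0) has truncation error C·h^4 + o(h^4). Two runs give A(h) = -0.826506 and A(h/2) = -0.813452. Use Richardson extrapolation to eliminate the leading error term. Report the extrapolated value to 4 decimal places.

-0.8126

The leading error scales as h^4; refining by a factor of 2 reduces it by 2^4 = 16.
Extrapolated value = (16·A(h/2) − A(h)) / (16 − 1)
= (16·(-0.813452) − (-0.826506)) / 15
= -12.188726 / 15 = -0.812582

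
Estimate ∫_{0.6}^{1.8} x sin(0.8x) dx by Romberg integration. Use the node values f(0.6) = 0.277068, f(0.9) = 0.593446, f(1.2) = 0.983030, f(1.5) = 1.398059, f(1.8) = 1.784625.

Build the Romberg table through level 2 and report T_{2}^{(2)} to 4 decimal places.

T_{0}^{(0)} (trapezoid, 1 panel, h=1.2000): 1.237016
T_{1}^{(0)} (trapezoid, 2 panels, h=0.6000): 1.208326
T_{2}^{(0)} (trapezoid, 4 panels, h=0.3000): 1.201614
T_{1}^{(1)} = 1.208326 + (1.208326 − 1.237016)/3 = 1.198763
T_{2}^{(1)} = 1.201614 + (1.201614 − 1.208326)/3 = 1.199377
T_{2}^{(2)} = 1.199377 + (1.199377 − 1.198763)/15 = 1.199418

1.1994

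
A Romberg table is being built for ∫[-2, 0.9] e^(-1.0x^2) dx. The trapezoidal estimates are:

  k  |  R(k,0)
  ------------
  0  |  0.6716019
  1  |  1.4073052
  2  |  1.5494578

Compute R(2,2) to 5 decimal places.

R(1,1) = 1.4073052 + (1.4073052 − 0.6716019)/3 = 1.6525396
R(2,1) = 1.5494578 + (1.5494578 − 1.4073052)/3 = 1.5968420
R(2,2) = 1.5968420 + (1.5968420 − 1.6525396)/15 = 1.5931288

1.59313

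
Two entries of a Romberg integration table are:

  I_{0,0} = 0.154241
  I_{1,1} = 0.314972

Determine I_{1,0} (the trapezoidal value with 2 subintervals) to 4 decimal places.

From I_{1,1} = (4·I_{1,0} − I_{0,0})/3, solve for I_{1,0}:
4·I_{1,0} = 3·0.314972 + 0.154241 = 1.099157
I_{1,0} = 0.274789

0.2748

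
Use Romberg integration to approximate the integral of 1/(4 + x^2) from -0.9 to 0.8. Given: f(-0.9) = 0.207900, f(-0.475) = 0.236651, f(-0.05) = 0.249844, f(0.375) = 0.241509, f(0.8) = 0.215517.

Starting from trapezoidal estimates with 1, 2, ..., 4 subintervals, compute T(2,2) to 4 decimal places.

T(0,0) (trapezoid, 1 panel, h=1.7000): 0.359904
T(1,0) (trapezoid, 2 panels, h=0.8500): 0.392320
T(2,0) (trapezoid, 4 panels, h=0.4250): 0.399378
T(1,1) = 0.392320 + (0.392320 − 0.359904)/3 = 0.403125
T(2,1) = 0.399378 + (0.399378 − 0.392320)/3 = 0.401731
T(2,2) = 0.401731 + (0.401731 − 0.403125)/15 = 0.401638

0.4016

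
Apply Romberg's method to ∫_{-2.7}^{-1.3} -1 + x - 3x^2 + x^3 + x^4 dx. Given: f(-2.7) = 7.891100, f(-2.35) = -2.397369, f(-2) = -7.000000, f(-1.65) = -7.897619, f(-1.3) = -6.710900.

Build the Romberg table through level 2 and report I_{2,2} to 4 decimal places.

I_{0,0} (trapezoid, 1 panel, h=1.4000): 0.826140
I_{1,0} (trapezoid, 2 panels, h=0.7000): -4.486930
I_{2,0} (trapezoid, 4 panels, h=0.3500): -5.846711
I_{1,1} = -4.486930 + (-4.486930 − 0.826140)/3 = -6.257953
I_{2,1} = -5.846711 + (-5.846711 − (-4.486930))/3 = -6.299971
I_{2,2} = -6.299971 + (-6.299971 − (-6.257953))/15 = -6.302772

-6.3028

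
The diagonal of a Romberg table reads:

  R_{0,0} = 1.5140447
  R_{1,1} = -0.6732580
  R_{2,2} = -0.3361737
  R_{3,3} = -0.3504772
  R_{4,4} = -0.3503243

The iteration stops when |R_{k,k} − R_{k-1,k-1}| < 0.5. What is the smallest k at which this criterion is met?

|R_{1,1} − R_{0,0}| = 2.1873027 ≥ 0.5
|R_{2,2} − R_{1,1}| = 0.3370843 < 0.5

k = 2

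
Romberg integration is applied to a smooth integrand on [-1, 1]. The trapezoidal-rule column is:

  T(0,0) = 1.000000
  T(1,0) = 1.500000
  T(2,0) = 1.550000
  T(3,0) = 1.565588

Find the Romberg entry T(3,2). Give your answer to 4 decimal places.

Richardson extrapolation on the trapezoidal column (denominator 4−1=3):
T(2,1) = 1.550000 + (1.550000 − 1.500000)/3 = 1.566667
T(3,1) = 1.565588 + (1.565588 − 1.550000)/3 = 1.570784
T(3,2) = 1.570784 + (1.570784 − 1.566667)/15 = 1.571058

1.5711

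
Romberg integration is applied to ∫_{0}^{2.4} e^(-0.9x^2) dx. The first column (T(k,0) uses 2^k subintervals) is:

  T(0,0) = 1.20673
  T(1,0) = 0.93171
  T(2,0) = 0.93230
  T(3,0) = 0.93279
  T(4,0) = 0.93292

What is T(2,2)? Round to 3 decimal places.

0.939

Richardson extrapolation on the trapezoidal column (denominator 4−1=3):
T(1,1) = 0.93171 + (0.93171 − 1.20673)/3 = 0.84004
T(2,1) = 0.93230 + (0.93230 − 0.93171)/3 = 0.93250
T(2,2) = (16·0.93250 − 0.84004) / 15 = 0.93866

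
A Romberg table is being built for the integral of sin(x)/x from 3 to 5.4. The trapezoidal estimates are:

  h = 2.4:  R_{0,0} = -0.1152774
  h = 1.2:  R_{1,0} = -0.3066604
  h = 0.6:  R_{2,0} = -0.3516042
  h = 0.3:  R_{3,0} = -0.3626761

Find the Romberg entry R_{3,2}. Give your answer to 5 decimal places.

Richardson extrapolation on the trapezoidal column (denominator 4−1=3):
R_{2,1} = -0.3516042 + (-0.3516042 − (-0.3066604))/3 = -0.3665855
R_{3,1} = (4·(-0.3626761) − (-0.3516042)) / 3 = -0.3663667
R_{3,2} = (16·(-0.3663667) − (-0.3665855)) / 15 = -0.3663521

-0.36635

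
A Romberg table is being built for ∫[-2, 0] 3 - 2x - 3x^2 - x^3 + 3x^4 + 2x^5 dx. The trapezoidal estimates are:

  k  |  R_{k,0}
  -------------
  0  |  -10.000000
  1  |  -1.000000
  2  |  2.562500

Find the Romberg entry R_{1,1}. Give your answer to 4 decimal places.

2.0000

R_{1,1} = -1.000000 + (-1.000000 − (-10.000000))/3 = 2.000000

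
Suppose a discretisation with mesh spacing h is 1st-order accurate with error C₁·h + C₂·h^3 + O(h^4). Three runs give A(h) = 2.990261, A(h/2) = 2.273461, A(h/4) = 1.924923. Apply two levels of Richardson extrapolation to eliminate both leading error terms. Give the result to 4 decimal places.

1.5792

First eliminate the h term (factor 2^1 = 2):
  B₁ = (2·2.273461 − 2.990261)/1 = 1.556661
  B₂ = (2·1.924923 − 2.273461)/1 = 1.576385
Then eliminate the h^3 term (factor 2^3 = 8):
  (8·1.576385 − 1.556661)/7 = 1.579203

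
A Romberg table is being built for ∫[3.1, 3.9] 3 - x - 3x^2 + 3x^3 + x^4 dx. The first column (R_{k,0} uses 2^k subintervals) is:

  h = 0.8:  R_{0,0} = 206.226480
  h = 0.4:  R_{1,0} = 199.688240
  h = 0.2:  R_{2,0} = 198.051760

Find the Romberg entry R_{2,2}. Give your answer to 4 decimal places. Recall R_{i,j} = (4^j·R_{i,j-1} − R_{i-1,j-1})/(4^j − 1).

197.5061

Richardson extrapolation on the trapezoidal column (denominator 4−1=3):
R_{1,1} = (4·199.688240 − 206.226480) / 3 = 197.508827
R_{2,1} = (4·198.051760 − 199.688240) / 3 = 197.506267
R_{2,2} = (16·197.506267 − 197.508827) / 15 = 197.506096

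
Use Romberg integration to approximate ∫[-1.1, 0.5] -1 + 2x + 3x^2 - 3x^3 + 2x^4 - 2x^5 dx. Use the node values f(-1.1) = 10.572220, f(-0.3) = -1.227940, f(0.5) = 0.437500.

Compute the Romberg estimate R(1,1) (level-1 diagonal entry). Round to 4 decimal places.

1.6261

R(0,0) (trapezoid, 1 panel, h=1.6000): 8.807776
R(1,0) (trapezoid, 2 panels, h=0.8000): 3.421536
R(1,1) = 3.421536 + (3.421536 − 8.807776)/3 = 1.626123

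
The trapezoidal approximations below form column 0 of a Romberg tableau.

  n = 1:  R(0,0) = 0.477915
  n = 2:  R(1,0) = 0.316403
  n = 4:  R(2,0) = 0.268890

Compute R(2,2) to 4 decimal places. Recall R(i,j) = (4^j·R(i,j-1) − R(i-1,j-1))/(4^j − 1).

R(1,1) = 0.316403 + (0.316403 − 0.477915)/3 = 0.262566
R(2,1) = (4·0.268890 − 0.316403) / 3 = 0.253052
R(2,2) = 0.253052 + (0.253052 − 0.262566)/15 = 0.252418

0.2524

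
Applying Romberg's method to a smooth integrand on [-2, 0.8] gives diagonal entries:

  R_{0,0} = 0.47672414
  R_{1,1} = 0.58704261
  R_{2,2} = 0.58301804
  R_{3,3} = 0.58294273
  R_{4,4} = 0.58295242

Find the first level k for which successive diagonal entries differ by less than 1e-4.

k = 3

|R_{1,1} − R_{0,0}| = 0.11031847 ≥ 1e-4
|R_{2,2} − R_{1,1}| = 0.00402457 ≥ 1e-4
|R_{3,3} − R_{2,2}| = 0.00007531 < 1e-4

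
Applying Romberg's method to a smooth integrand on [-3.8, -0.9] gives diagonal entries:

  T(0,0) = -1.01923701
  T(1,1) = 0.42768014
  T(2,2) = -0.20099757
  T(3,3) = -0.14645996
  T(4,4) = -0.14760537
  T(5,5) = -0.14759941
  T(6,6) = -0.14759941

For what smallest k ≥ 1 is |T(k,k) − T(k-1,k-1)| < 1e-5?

|T(1,1) − T(0,0)| = 1.44691715 ≥ 1e-5
|T(2,2) − T(1,1)| = 0.62867771 ≥ 1e-5
|T(3,3) − T(2,2)| = 0.05453761 ≥ 1e-5
|T(4,4) − T(3,3)| = 0.00114541 ≥ 1e-5
|T(5,5) − T(4,4)| = 0.00000596 < 1e-5

k = 5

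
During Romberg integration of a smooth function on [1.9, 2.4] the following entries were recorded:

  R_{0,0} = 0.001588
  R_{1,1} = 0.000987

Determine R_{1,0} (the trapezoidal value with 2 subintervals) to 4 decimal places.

0.0011

From R_{1,1} = (4·R_{1,0} − R_{0,0})/3, solve for R_{1,0}:
4·R_{1,0} = 3·0.000987 + 0.001588 = 0.004549
R_{1,0} = 0.001137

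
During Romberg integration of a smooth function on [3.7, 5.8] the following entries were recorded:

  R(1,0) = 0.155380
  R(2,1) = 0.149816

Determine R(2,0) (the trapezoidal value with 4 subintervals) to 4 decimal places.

From R(2,1) = (4·R(2,0) − R(1,0))/3, solve for R(2,0):
4·R(2,0) = 3·0.149816 + 0.155380 = 0.604828
R(2,0) = 0.151207

0.1512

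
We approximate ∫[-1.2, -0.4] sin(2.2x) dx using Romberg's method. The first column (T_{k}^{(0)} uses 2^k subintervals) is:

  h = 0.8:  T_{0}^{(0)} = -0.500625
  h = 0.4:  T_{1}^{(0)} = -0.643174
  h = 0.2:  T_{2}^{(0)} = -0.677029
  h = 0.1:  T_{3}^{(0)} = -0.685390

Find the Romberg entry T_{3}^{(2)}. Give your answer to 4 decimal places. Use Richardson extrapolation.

T_{2}^{(1)} = -0.677029 + (-0.677029 − (-0.643174))/3 = -0.688314
T_{3}^{(1)} = -0.685390 + (-0.685390 − (-0.677029))/3 = -0.688177
T_{3}^{(2)} = (16·(-0.688177) − (-0.688314)) / 15 = -0.688168
(Column j=1 coincides with Simpson's rule on the same nodes.)

-0.6882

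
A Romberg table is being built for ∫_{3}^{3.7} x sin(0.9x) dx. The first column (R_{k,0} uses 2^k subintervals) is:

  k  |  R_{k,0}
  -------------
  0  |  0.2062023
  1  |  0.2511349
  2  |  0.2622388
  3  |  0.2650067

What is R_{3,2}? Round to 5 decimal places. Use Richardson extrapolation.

0.26593

R_{2,1} = (4·0.2622388 − 0.2511349) / 3 = 0.2659401
R_{3,1} = 0.2650067 + (0.2650067 − 0.2622388)/3 = 0.2659293
R_{3,2} = (16·0.2659293 − 0.2659401) / 15 = 0.2659286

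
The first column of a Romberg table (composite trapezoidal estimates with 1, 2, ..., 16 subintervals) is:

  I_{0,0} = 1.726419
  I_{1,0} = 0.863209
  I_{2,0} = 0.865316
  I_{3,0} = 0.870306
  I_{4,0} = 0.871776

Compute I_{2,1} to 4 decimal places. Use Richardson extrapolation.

0.8660

I_{2,1} = 0.865316 + (0.865316 − 0.863209)/3 = 0.866018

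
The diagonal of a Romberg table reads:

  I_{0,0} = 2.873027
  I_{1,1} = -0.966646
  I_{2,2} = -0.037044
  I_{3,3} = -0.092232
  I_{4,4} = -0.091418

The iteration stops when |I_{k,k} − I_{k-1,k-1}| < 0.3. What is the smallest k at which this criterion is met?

k = 3

|I_{1,1} − I_{0,0}| = 3.839673 ≥ 0.3
|I_{2,2} − I_{1,1}| = 0.929602 ≥ 0.3
|I_{3,3} − I_{2,2}| = 0.055188 < 0.3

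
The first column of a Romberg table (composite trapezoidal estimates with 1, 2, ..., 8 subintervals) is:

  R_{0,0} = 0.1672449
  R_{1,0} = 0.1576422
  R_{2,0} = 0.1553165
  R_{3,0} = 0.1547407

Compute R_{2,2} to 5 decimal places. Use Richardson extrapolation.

Richardson extrapolation on the trapezoidal column (denominator 4−1=3):
R_{1,1} = 0.1576422 + (0.1576422 − 0.1672449)/3 = 0.1544413
R_{2,1} = (4·0.1553165 − 0.1576422) / 3 = 0.1545413
R_{2,2} = 0.1545413 + (0.1545413 − 0.1544413)/15 = 0.1545480
(Column j=1 coincides with Simpson's rule on the same nodes.)

0.15455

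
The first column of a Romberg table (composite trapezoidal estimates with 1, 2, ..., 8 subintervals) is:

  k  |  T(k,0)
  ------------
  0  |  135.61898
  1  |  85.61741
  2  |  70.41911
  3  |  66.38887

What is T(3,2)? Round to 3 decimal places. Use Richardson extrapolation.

65.025

T(2,1) = (4·70.41911 − 85.61741) / 3 = 65.35301
T(3,1) = (4·66.38887 − 70.41911) / 3 = 65.04546
T(3,2) = 65.04546 + (65.04546 − 65.35301)/15 = 65.02496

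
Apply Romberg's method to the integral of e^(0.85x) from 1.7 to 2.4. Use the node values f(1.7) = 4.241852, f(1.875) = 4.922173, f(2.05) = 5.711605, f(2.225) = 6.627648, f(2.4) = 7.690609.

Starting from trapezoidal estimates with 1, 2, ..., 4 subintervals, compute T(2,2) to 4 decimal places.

4.0574

T(0,0) (trapezoid, 1 panel, h=0.7000): 4.176361
T(1,0) (trapezoid, 2 panels, h=0.3500): 4.087242
T(2,0) (trapezoid, 4 panels, h=0.1750): 4.064840
T(1,1) = 4.087242 + (4.087242 − 4.176361)/3 = 4.057536
T(2,1) = 4.064840 + (4.064840 − 4.087242)/3 = 4.057373
T(2,2) = 4.057373 + (4.057373 − 4.057536)/15 = 4.057362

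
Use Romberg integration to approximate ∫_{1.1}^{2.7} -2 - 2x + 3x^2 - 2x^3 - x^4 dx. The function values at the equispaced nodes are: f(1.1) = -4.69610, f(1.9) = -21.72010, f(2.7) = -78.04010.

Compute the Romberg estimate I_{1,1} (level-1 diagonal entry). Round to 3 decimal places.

I_{0,0} (trapezoid, 1 panel, h=1.6000): -66.18896
I_{1,0} (trapezoid, 2 panels, h=0.8000): -50.47056
I_{1,1} = -50.47056 + (-50.47056 − (-66.18896))/3 = -45.23109

-45.231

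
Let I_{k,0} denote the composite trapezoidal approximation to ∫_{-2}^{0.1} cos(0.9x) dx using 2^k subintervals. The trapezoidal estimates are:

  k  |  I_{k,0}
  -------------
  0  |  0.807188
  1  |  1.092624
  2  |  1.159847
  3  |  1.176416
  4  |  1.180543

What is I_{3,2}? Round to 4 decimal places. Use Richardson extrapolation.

I_{2,1} = 1.159847 + (1.159847 − 1.092624)/3 = 1.182255
I_{3,1} = (4·1.176416 − 1.159847) / 3 = 1.181939
I_{3,2} = (16·1.181939 − 1.182255) / 15 = 1.181918
(Column j=1 coincides with Simpson's rule on the same nodes.)

1.1819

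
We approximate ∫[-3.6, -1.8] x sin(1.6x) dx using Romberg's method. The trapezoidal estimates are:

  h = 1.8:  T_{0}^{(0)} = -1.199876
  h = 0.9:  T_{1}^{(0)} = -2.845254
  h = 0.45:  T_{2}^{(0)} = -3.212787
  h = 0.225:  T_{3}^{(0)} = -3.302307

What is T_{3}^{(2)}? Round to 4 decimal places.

-3.3319

T_{2}^{(1)} = (4·(-3.212787) − (-2.845254)) / 3 = -3.335298
T_{3}^{(1)} = (4·(-3.302307) − (-3.212787)) / 3 = -3.332147
T_{3}^{(2)} = (16·(-3.332147) − (-3.335298)) / 15 = -3.331937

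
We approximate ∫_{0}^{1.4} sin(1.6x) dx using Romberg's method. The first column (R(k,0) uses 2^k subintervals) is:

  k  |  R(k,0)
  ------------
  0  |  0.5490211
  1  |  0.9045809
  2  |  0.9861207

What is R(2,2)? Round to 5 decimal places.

Richardson extrapolation on the trapezoidal column (denominator 4−1=3):
R(1,1) = (4·0.9045809 − 0.5490211) / 3 = 1.0231008
R(2,1) = 0.9861207 + (0.9861207 − 0.9045809)/3 = 1.0133006
R(2,2) = (16·1.0133006 − 1.0231008) / 15 = 1.0126473

1.01265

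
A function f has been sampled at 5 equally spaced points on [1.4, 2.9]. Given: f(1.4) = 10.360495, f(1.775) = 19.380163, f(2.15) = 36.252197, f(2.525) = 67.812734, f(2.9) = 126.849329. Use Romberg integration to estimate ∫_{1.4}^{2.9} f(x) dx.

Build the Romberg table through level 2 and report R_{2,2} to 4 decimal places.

R_{0,0} (trapezoid, 1 panel, h=1.5000): 102.907368
R_{1,0} (trapezoid, 2 panels, h=0.7500): 78.642832
R_{2,0} (trapezoid, 4 panels, h=0.3750): 72.018752
R_{1,1} = 78.642832 + (78.642832 − 102.907368)/3 = 70.554653
R_{2,1} = 72.018752 + (72.018752 − 78.642832)/3 = 69.810725
R_{2,2} = 69.810725 + (69.810725 − 70.554653)/15 = 69.761130

69.7611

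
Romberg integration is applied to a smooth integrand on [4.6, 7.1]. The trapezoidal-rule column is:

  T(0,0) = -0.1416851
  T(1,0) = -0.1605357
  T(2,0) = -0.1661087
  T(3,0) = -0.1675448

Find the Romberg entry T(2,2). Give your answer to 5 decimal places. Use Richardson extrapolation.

Richardson extrapolation on the trapezoidal column (denominator 4−1=3):
T(1,1) = (4·(-0.1605357) − (-0.1416851)) / 3 = -0.1668192
T(2,1) = -0.1661087 + (-0.1661087 − (-0.1605357))/3 = -0.1679664
T(2,2) = -0.1679664 + (-0.1679664 − (-0.1668192))/15 = -0.1680429
(Column j=1 coincides with Simpson's rule on the same nodes.)

-0.16804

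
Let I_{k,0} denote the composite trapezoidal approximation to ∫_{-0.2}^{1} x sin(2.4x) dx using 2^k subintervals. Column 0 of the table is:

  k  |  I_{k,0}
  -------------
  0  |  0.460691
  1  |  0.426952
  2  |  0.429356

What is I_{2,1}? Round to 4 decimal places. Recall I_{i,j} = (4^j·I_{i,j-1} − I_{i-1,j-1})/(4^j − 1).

0.4302

Richardson extrapolation on the trapezoidal column (denominator 4−1=3):
I_{2,1} = 0.429356 + (0.429356 − 0.426952)/3 = 0.430157
(Column j=1 coincides with Simpson's rule on the same nodes.)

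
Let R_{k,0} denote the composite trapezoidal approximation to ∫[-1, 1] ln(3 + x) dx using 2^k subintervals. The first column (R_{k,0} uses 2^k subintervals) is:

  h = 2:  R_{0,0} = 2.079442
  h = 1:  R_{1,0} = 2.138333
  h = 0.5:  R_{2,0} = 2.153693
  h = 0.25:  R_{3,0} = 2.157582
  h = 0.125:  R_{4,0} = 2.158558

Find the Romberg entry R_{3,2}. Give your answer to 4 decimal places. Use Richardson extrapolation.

2.1589

Richardson extrapolation on the trapezoidal column (denominator 4−1=3):
R_{2,1} = (4·2.153693 − 2.138333) / 3 = 2.158813
R_{3,1} = (4·2.157582 − 2.153693) / 3 = 2.158878
R_{3,2} = 2.158878 + (2.158878 − 2.158813)/15 = 2.158882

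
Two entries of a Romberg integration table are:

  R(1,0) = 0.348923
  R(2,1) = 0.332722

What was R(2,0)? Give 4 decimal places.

0.3368

From R(2,1) = (4·R(2,0) − R(1,0))/3, solve for R(2,0):
4·R(2,0) = 3·0.332722 + 0.348923 = 1.347089
R(2,0) = 0.336772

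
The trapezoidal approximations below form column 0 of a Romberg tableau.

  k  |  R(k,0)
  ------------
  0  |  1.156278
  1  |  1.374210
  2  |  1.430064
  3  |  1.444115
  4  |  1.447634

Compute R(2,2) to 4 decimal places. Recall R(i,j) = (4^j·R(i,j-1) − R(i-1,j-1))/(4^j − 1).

Richardson extrapolation on the trapezoidal column (denominator 4−1=3):
R(1,1) = 1.374210 + (1.374210 − 1.156278)/3 = 1.446854
R(2,1) = 1.430064 + (1.430064 − 1.374210)/3 = 1.448682
R(2,2) = (16·1.448682 − 1.446854) / 15 = 1.448804
(Column j=1 coincides with Simpson's rule on the same nodes.)

1.4488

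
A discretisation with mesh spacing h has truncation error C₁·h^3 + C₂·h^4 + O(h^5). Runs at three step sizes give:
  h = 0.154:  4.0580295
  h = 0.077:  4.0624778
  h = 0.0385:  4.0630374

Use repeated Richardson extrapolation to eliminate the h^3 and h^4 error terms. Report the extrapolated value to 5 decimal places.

First eliminate the h^3 term (factor 2^3 = 8):
  B₁ = (8·4.0624778 − 4.0580295)/7 = 4.0631133
  B₂ = (8·4.0630374 − 4.0624778)/7 = 4.0631173
Then eliminate the h^4 term (factor 2^4 = 16):
  (16·4.0631173 − 4.0631133)/15 = 4.0631176

4.06312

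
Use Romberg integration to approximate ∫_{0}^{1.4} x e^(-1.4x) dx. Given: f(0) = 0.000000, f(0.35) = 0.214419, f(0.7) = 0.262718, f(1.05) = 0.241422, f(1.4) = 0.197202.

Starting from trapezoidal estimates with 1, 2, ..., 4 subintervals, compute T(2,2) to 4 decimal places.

0.2974

T(0,0) (trapezoid, 1 panel, h=1.4000): 0.138041
T(1,0) (trapezoid, 2 panels, h=0.7000): 0.252923
T(2,0) (trapezoid, 4 panels, h=0.3500): 0.286006
T(1,1) = 0.252923 + (0.252923 − 0.138041)/3 = 0.291217
T(2,1) = 0.286006 + (0.286006 − 0.252923)/3 = 0.297034
T(2,2) = 0.297034 + (0.297034 − 0.291217)/15 = 0.297422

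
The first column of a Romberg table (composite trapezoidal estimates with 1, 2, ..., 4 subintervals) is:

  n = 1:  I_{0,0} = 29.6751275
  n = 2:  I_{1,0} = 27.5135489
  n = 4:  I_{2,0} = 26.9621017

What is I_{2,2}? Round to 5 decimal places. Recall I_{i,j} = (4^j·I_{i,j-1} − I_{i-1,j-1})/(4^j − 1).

Richardson extrapolation on the trapezoidal column (denominator 4−1=3):
I_{1,1} = 27.5135489 + (27.5135489 − 29.6751275)/3 = 26.7930227
I_{2,1} = (4·26.9621017 − 27.5135489) / 3 = 26.7782860
I_{2,2} = (16·26.7782860 − 26.7930227) / 15 = 26.7773036
(Column j=1 coincides with Simpson's rule on the same nodes.)

26.77730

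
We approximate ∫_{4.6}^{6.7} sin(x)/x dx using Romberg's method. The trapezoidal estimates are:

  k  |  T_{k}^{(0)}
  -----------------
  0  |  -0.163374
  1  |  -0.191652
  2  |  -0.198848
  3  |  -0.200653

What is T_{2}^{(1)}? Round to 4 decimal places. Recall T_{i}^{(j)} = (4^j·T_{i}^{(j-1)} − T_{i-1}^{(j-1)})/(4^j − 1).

T_{2}^{(1)} = -0.198848 + (-0.198848 − (-0.191652))/3 = -0.201247

-0.2012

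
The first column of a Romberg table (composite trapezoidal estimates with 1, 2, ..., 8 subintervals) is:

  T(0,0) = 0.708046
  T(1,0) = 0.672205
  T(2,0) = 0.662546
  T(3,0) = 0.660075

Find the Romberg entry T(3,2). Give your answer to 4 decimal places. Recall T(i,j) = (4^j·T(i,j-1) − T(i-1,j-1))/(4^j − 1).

T(2,1) = (4·0.662546 − 0.672205) / 3 = 0.659326
T(3,1) = 0.660075 + (0.660075 − 0.662546)/3 = 0.659251
T(3,2) = (16·0.659251 − 0.659326) / 15 = 0.659246
(Column j=1 coincides with Simpson's rule on the same nodes.)

0.6592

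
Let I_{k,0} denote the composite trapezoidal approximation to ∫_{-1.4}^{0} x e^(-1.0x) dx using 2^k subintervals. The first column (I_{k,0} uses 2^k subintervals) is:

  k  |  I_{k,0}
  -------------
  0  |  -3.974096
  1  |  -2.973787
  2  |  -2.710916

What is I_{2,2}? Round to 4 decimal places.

I_{1,1} = (4·(-2.973787) − (-3.974096)) / 3 = -2.640351
I_{2,1} = -2.710916 + (-2.710916 − (-2.973787))/3 = -2.623292
I_{2,2} = -2.623292 + (-2.623292 − (-2.640351))/15 = -2.622155

-2.6222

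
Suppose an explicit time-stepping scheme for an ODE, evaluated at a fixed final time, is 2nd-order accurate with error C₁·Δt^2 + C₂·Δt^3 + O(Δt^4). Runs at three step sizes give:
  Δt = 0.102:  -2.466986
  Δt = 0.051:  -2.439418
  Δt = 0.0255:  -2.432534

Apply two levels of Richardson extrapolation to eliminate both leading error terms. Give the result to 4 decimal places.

First eliminate the Δt^2 term (factor 2^2 = 4):
  B₁ = (4·(-2.439418) − (-2.466986))/3 = -2.430229
  B₂ = (4·(-2.432534) − (-2.439418))/3 = -2.430239
Then eliminate the Δt^3 term (factor 2^3 = 8):
  (8·(-2.430239) − (-2.430229))/7 = -2.430240

-2.4302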